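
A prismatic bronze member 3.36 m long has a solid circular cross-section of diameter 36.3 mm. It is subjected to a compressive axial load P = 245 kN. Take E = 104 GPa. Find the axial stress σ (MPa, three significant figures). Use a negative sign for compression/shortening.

A = 1035 mm².
σ = N/A = -245000/1035 = -236.7 MPa.

-237 MPa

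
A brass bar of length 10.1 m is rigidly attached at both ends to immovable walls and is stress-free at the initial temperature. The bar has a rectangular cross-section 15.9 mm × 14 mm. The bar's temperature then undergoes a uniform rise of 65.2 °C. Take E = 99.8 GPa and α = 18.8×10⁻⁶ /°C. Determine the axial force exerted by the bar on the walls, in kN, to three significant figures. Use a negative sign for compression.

-27.2 kN

Free thermal expansion αLΔT = 18.8e-6 · 10100 · 65.2 = 12.38 mm.
The walls impose strain ε = −(12.38)/10100 = -1.2258e-03; σ = Eε = 99800 · -1.2258e-03 = -122.3 MPa.
Wall reaction R = σ·A = -122.3·222.6 = -27230 N = -27.23 kN.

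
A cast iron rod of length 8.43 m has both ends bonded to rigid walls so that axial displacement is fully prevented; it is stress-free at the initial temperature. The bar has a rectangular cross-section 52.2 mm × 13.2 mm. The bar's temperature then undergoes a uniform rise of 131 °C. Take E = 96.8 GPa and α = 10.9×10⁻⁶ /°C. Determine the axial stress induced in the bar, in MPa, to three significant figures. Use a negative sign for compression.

Free thermal expansion αLΔT = 10.9e-6 · 8430 · 131 = 12.04 mm.
The walls impose strain ε = −(12.04)/8430 = -1.4279e-03; σ = Eε = 96800 · -1.4279e-03 = -138.2 MPa.

-138 MPa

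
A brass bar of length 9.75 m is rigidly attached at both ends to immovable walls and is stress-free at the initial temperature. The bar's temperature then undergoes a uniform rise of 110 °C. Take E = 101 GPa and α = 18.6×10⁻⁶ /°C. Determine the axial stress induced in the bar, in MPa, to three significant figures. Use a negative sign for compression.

Free thermal expansion αLΔT = 18.6e-6 · 9750 · 110 = 19.95 mm.
The walls impose strain ε = −(19.95)/9750 = -2.0460e-03; σ = Eε = 101000 · -2.0460e-03 = -206.6 MPa.

-207 MPa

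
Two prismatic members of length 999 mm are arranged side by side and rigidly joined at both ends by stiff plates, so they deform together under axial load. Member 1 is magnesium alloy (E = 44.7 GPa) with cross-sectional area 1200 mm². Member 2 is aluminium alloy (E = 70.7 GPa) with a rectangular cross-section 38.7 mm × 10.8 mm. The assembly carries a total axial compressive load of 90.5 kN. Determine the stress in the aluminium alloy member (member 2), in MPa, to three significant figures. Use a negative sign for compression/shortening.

-76.9 MPa

A_2 = 418 mm².
Equal strain + equilibrium ⇒ each member carries load in proportion to AE: A₁E₁ = 53640000 N, A₂E₂ = 29550000 N, ΣAE = 83190000 N.
σ₂ = P·E₂/ΣAE = -90500·70700/83190000 = -76.91 MPa.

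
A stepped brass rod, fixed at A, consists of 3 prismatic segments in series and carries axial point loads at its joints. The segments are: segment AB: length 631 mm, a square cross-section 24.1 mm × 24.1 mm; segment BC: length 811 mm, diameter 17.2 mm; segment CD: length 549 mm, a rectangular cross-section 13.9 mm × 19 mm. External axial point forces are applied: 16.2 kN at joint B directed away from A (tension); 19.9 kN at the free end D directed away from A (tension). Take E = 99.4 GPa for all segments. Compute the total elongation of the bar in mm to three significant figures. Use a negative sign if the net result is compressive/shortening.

Internal axial forces (sectioning from the free end, tension +): N_CD = 19.9 kN, N_BC = 19.9 kN, N_AB = 36.1 kN.
A_AB = 580.8 mm².
A_BC = 232.4 mm².
A_CD = 264.1 mm².
δ_AB = 36100·631/(580.8·99400) = 0.3946 mm
δ_BC = 19900·811/(232.4·99400) = 0.6988 mm
δ_CD = 19900·549/(264.1·99400) = 0.4162 mm
δ = Σδ_i = 1.51 mm.

1.51 mm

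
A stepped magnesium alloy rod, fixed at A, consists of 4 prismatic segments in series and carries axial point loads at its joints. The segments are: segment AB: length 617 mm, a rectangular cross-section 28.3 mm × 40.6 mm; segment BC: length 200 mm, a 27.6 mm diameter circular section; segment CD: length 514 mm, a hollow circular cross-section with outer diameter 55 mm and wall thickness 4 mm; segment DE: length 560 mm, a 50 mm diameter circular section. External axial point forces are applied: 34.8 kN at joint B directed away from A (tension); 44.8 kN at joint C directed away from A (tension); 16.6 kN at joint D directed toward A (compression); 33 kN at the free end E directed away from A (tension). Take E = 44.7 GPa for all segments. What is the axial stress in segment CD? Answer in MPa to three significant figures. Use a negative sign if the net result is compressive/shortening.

25.6 MPa

Internal axial forces (sectioning from the free end, tension +): N_DE = 33 kN, N_CD = 16.4 kN, N_BC = 61.2 kN, N_AB = 96 kN.
A_CD = 640.9 mm².
σ_CD = N_CD/A_CD = 16400/640.9 = 25.59 MPa.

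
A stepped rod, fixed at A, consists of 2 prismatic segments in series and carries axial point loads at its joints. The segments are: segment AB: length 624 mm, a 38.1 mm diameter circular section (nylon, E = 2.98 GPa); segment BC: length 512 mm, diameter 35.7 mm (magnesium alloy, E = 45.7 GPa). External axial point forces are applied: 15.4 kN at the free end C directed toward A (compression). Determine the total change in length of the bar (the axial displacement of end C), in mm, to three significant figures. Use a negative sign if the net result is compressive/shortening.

-3.00 mm

Internal axial forces (sectioning from the free end, tension +): N_BC = -15.4 kN, N_AB = -15.4 kN.
A_AB = 1140 mm².
A_BC = 1001 mm².
δ_AB = -15400·624/(1140·2980) = -2.828 mm
δ_BC = -15400·512/(1001·45700) = -0.1724 mm
δ = Σδ_i = -3.001 mm.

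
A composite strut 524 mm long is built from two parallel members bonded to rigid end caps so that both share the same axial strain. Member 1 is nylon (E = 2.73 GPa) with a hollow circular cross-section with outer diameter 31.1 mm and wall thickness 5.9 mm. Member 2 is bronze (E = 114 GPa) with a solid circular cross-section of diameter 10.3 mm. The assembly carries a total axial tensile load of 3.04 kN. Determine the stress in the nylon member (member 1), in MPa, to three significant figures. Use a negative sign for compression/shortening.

0.770 MPa

A_1 = 467.1 mm².
A_2 = 83.32 mm².
Equal strain + equilibrium ⇒ each member carries load in proportion to AE: A₁E₁ = 1275000 N, A₂E₂ = 9499000 N, ΣAE = 10770000 N.
σ₁ = P·E₁/ΣAE = 3040·2730/10770000 = 0.7703 MPa.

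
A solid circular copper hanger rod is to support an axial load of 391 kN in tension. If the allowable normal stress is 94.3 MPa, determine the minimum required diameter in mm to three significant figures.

Required area A ≥ P/σ_allow = 391000/94.3 = 4146 mm².
For a solid circular section, d ≥ √(4A/π) = 72.66 mm.

72.7 mm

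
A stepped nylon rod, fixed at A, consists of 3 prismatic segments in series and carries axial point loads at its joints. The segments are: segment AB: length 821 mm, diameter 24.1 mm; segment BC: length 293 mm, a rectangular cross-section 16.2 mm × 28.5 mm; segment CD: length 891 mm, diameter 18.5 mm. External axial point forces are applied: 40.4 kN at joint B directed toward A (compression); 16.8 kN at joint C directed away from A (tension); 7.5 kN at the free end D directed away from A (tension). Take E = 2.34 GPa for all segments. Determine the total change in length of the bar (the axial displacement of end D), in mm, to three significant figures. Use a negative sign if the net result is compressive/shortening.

4.83 mm

Internal axial forces (sectioning from the free end, tension +): N_CD = 7.5 kN, N_BC = 24.3 kN, N_AB = -16.1 kN.
A_AB = 456.2 mm².
A_BC = 461.7 mm².
A_CD = 268.8 mm².
δ_AB = -16100·821/(456.2·2340) = -12.38 mm
δ_BC = 24300·293/(461.7·2340) = 6.59 mm
δ_CD = 7500·891/(268.8·2340) = 10.62 mm
δ = Σδ_i = 4.831 mm.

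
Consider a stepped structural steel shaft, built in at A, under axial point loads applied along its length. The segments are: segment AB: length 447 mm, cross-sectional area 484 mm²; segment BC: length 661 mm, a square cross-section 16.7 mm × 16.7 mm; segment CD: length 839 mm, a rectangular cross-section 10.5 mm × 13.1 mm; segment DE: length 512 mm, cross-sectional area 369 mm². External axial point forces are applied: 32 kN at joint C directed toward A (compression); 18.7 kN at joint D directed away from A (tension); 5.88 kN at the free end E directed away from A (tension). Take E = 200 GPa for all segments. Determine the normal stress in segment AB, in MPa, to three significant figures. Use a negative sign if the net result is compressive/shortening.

-15.3 MPa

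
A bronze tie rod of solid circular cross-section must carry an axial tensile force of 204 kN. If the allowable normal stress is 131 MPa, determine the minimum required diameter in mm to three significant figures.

44.5 mm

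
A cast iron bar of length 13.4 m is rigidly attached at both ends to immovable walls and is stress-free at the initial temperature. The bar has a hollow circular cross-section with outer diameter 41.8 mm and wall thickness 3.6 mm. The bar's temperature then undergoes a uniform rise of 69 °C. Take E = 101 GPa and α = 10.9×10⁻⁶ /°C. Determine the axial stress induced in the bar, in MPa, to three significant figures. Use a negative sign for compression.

Free thermal expansion αLΔT = 10.9e-6 · 13400 · 69 = 10.08 mm.
The walls impose strain ε = −(10.08)/13400 = -7.5210e-04; σ = Eε = 101000 · -7.5210e-04 = -75.96 MPa.

-76.0 MPa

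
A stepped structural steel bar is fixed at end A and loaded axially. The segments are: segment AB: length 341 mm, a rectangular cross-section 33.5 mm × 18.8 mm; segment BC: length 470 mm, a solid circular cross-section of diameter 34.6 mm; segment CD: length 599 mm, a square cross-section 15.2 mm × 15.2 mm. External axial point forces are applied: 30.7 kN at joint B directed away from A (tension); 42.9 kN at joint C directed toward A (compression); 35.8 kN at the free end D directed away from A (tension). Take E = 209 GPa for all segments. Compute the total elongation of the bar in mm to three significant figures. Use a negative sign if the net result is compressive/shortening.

Internal axial forces (sectioning from the free end, tension +): N_CD = 35.8 kN, N_BC = -7.1 kN, N_AB = 23.6 kN.
A_AB = 629.8 mm².
A_BC = 940.2 mm².
A_CD = 231 mm².
δ_AB = 23600·341/(629.8·209000) = 0.06114 mm
δ_BC = -7100·470/(940.2·209000) = -0.01698 mm
δ_CD = 35800·599/(231·209000) = 0.4441 mm
δ = Σδ_i = 0.4883 mm.

0.488 mm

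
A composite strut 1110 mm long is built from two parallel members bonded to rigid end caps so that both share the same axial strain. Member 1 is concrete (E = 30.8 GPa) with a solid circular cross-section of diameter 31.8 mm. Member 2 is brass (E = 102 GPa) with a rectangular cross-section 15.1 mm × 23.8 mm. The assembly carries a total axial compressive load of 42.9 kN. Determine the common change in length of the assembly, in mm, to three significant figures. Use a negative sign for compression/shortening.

A_1 = 794.2 mm².
A_2 = 359.4 mm².
Equal strain + equilibrium ⇒ each member carries load in proportion to AE: A₁E₁ = 24460000 N, A₂E₂ = 36660000 N, ΣAE = 61120000 N.
δ = PL/ΣAE = -42900·1110/61120000 = -0.7791 mm.

-0.779 mm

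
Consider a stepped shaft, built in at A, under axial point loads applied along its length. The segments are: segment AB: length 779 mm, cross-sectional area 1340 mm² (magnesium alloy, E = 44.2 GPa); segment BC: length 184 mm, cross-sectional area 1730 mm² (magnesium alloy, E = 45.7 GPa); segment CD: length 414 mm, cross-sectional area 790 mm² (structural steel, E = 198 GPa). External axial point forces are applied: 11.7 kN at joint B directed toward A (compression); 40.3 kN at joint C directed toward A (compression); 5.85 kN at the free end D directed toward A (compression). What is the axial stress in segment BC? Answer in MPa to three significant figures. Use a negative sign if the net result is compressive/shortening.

-26.7 MPa

Internal axial forces (sectioning from the free end, tension +): N_CD = -5.85 kN, N_BC = -46.15 kN, N_AB = -57.85 kN.
σ_BC = N_BC/A_BC = -46150/1730 = -26.68 MPa.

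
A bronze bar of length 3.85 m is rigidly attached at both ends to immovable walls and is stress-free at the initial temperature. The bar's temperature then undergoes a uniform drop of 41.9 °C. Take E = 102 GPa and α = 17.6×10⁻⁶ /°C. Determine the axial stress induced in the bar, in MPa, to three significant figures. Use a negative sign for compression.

Free thermal expansion αLΔT = 17.6e-6 · 3850 · -41.9 = -2.839 mm.
The walls impose strain ε = −(-2.839)/3850 = 7.3744e-04; σ = Eε = 102000 · 7.3744e-04 = 75.22 MPa.

75.2 MPa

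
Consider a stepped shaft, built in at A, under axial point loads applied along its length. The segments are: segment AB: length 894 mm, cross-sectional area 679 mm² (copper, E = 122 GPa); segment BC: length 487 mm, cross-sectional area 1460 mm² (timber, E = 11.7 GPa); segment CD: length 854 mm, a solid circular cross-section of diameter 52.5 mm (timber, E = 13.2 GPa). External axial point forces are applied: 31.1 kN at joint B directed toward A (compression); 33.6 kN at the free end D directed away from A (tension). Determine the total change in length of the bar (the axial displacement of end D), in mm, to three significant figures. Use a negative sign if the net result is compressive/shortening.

1.99 mm

Internal axial forces (sectioning from the free end, tension +): N_CD = 33.6 kN, N_BC = 33.6 kN, N_AB = 2.5 kN.
A_CD = 2165 mm².
δ_AB = 2500·894/(679·122000) = 0.02698 mm
δ_BC = 33600·487/(1460·11700) = 0.9579 mm
δ_CD = 33600·854/(2165·13200) = 1.004 mm
δ = Σδ_i = 1.989 mm.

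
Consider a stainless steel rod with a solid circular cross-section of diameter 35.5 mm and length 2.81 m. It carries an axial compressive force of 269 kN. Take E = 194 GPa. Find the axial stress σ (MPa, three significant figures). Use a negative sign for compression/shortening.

-272 MPa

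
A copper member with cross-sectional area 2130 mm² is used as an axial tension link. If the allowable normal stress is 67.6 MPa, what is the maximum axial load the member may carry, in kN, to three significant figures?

144 kN

P_max = σ_allow · A = 67.6 · 2130 = 144000 N = 144 kN.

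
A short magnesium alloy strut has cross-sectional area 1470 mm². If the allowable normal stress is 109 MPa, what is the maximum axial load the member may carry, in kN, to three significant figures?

P_max = σ_allow · A = 109 · 1470 = 160200 N = 160.2 kN.

160 kN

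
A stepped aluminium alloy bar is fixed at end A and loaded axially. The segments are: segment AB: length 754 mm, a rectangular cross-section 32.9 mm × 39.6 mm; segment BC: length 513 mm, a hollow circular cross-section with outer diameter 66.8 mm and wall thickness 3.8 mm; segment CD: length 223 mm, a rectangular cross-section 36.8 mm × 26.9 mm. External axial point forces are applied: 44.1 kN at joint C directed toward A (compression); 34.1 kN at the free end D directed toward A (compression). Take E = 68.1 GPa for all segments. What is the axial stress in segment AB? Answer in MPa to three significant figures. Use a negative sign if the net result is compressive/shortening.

-60.0 MPa

Internal axial forces (sectioning from the free end, tension +): N_CD = -34.1 kN, N_BC = -78.2 kN, N_AB = -78.2 kN.
A_AB = 1303 mm².
σ_AB = N_AB/A_AB = -78200/1303 = -60.02 MPa.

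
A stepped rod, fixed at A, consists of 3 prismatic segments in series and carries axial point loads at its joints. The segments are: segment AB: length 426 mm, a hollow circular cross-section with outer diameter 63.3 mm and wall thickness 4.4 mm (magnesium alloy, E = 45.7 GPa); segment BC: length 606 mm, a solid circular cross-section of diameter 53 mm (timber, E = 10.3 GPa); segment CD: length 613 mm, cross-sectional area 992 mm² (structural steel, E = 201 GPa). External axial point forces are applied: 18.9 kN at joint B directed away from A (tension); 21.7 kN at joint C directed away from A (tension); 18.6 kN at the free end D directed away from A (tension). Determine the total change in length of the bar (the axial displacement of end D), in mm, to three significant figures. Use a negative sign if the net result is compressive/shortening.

1.81 mm

Internal axial forces (sectioning from the free end, tension +): N_CD = 18.6 kN, N_BC = 40.3 kN, N_AB = 59.2 kN.
A_AB = 814.2 mm².
A_BC = 2206 mm².
δ_AB = 59200·426/(814.2·45700) = 0.6778 mm
δ_BC = 40300·606/(2206·10300) = 1.075 mm
δ_CD = 18600·613/(992·201000) = 0.05718 mm
δ = Σδ_i = 1.81 mm.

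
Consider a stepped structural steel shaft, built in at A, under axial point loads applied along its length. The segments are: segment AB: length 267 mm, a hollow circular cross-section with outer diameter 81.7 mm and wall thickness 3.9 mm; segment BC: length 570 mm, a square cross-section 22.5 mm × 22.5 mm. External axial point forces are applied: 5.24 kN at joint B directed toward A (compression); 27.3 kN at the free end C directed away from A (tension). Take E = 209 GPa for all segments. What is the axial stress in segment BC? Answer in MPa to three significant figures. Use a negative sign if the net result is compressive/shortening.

53.9 MPa

Internal axial forces (sectioning from the free end, tension +): N_BC = 27.3 kN, N_AB = 22.06 kN.
A_BC = 506.2 mm².
σ_BC = N_BC/A_BC = 27300/506.2 = 53.93 MPa.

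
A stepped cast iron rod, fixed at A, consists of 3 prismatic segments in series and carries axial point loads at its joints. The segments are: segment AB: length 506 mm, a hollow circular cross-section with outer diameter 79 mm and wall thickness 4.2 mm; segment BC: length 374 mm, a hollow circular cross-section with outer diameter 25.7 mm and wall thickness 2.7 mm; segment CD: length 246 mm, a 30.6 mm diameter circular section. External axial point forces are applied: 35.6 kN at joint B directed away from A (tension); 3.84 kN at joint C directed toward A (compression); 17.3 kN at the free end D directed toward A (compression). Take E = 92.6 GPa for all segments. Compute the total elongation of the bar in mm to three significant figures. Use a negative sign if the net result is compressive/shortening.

-0.420 mm

Internal axial forces (sectioning from the free end, tension +): N_CD = -17.3 kN, N_BC = -21.14 kN, N_AB = 14.46 kN.
A_AB = 987 mm².
A_BC = 195.1 mm².
A_CD = 735.4 mm².
δ_AB = 14460·506/(987·92600) = 0.08006 mm
δ_BC = -21140·374/(195.1·92600) = -0.4376 mm
δ_CD = -17300·246/(735.4·92600) = -0.06249 mm
δ = Σδ_i = -0.4201 mm.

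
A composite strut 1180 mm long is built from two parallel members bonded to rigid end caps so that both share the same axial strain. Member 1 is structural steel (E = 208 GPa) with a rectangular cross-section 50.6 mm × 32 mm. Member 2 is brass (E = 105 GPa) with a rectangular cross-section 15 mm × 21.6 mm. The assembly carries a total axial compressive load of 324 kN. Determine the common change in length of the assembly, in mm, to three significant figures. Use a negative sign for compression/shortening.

-1.03 mm

A_1 = 1619 mm².
A_2 = 324 mm².
Equal strain + equilibrium ⇒ each member carries load in proportion to AE: A₁E₁ = 336800000 N, A₂E₂ = 34020000 N, ΣAE = 370800000 N.
δ = PL/ΣAE = -324000·1180/370800000 = -1.031 mm.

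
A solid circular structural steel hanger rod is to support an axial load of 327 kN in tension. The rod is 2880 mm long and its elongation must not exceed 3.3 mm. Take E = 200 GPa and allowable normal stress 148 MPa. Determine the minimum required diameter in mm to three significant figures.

53.0 mm

Required area A ≥ P/σ_allow = 327000/148 = 2209 mm².
For a solid circular section, d ≥ √(4A/π) = 53.04 mm.
Elongation limit: A ≥ PL/(Eδ_allow) = 327000·2880/(200000·3.3) = 1427 mm² ⇒ d ≥ 42.62 mm.
The stress limit governs.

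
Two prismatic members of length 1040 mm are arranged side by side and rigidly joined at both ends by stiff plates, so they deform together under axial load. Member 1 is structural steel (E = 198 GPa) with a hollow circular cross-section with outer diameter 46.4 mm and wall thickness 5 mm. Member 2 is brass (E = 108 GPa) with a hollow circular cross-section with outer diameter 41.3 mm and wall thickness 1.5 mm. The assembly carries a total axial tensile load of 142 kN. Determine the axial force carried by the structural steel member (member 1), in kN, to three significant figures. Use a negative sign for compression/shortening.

123 kN

A_1 = 650.3 mm².
A_2 = 187.6 mm².
Equal strain + equilibrium ⇒ each member carries load in proportion to AE: A₁E₁ = 128800000 N, A₂E₂ = 20260000 N, ΣAE = 149000000 N.
F₁ = P·A₁E₁/ΣAE = 142000·128800000/149000000 = 122700 N.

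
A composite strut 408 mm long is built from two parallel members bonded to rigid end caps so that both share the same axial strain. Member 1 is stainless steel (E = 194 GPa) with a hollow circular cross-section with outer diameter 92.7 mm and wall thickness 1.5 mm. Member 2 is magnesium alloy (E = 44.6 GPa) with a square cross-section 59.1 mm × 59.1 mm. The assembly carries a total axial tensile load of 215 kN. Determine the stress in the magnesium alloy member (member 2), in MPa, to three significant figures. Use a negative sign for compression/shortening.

40.1 MPa

A_1 = 429.8 mm².
A_2 = 3493 mm².
Equal strain + equilibrium ⇒ each member carries load in proportion to AE: A₁E₁ = 83380000 N, A₂E₂ = 155800000 N, ΣAE = 239200000 N.
σ₂ = P·E₂/ΣAE = 215000·44600/239200000 = 40.1 MPa.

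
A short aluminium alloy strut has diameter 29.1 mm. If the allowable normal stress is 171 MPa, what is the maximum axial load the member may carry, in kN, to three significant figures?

A = 665.1 mm².
P_max = σ_allow · A = 171 · 665.1 = 113700 N = 113.7 kN.

114 kN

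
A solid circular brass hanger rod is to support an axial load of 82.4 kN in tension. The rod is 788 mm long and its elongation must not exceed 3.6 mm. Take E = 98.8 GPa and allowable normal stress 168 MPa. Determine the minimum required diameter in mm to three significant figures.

Required area A ≥ P/σ_allow = 82400/168 = 490.5 mm².
For a solid circular section, d ≥ √(4A/π) = 24.99 mm.
Elongation limit: A ≥ PL/(Eδ_allow) = 82400·788/(98800·3.6) = 182.6 mm² ⇒ d ≥ 15.25 mm.
The stress limit governs.

25.0 mm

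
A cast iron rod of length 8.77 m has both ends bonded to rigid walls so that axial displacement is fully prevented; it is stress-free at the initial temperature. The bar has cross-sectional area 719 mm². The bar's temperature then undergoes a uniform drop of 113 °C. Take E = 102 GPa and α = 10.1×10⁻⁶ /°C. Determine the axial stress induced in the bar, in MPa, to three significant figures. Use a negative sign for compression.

Free thermal expansion αLΔT = 10.1e-6 · 8770 · -113 = -10.01 mm.
The walls impose strain ε = −(-10.01)/8770 = 1.1413e-03; σ = Eε = 102000 · 1.1413e-03 = 116.4 MPa.

116 MPa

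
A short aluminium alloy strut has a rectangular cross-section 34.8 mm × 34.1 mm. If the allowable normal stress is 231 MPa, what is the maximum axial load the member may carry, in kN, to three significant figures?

A = 1187 mm².
P_max = σ_allow · A = 231 · 1187 = 274100 N = 274.1 kN.

274 kN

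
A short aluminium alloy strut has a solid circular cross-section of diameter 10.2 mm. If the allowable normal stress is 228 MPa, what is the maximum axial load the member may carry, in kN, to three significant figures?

A = 81.71 mm².
P_max = σ_allow · A = 228 · 81.71 = 18630 N = 18.63 kN.

18.6 kN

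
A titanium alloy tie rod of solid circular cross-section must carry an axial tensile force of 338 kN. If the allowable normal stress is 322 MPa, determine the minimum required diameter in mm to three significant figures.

Required area A ≥ P/σ_allow = 338000/322 = 1050 mm².
For a solid circular section, d ≥ √(4A/π) = 36.56 mm.

36.6 mm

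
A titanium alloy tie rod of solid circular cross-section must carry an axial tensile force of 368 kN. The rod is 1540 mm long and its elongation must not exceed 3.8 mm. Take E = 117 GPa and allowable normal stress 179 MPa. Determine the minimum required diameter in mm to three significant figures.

Required area A ≥ P/σ_allow = 368000/179 = 2056 mm².
For a solid circular section, d ≥ √(4A/π) = 51.16 mm.
Elongation limit: A ≥ PL/(Eδ_allow) = 368000·1540/(117000·3.8) = 1275 mm² ⇒ d ≥ 40.29 mm.
The stress limit governs.

51.2 mm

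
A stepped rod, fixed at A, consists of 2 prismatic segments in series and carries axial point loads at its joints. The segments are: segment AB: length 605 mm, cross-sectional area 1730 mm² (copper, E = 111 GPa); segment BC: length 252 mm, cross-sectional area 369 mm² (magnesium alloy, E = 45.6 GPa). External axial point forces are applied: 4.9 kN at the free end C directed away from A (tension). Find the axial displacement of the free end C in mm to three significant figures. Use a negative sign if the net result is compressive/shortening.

Internal axial forces (sectioning from the free end, tension +): N_BC = 4.9 kN, N_AB = 4.9 kN.
δ_AB = 4900·605/(1730·111000) = 0.01544 mm
δ_BC = 4900·252/(369·45600) = 0.07338 mm
δ = Σδ_i = 0.08882 mm.

0.0888 mm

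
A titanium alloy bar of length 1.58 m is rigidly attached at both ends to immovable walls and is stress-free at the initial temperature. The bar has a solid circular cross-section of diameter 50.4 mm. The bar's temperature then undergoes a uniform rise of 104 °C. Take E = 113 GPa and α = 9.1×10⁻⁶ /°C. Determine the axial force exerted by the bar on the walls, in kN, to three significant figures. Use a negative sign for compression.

Free thermal expansion αLΔT = 9.1e-6 · 1580 · 104 = 1.495 mm.
The walls impose strain ε = −(1.495)/1580 = -9.4640e-04; σ = Eε = 113000 · -9.4640e-04 = -106.9 MPa.
Wall reaction R = σ·A = -106.9·1995 = -213400 N = -213.4 kN.

-213 kN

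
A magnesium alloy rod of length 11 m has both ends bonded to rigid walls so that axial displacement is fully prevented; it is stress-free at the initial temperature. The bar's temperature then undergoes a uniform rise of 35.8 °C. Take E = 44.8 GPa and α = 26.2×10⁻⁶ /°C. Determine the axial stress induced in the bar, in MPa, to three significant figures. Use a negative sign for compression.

Free thermal expansion αLΔT = 26.2e-6 · 11000 · 35.8 = 10.32 mm.
The walls impose strain ε = −(10.32)/11000 = -9.3796e-04; σ = Eε = 44800 · -9.3796e-04 = -42.02 MPa.

-42.0 MPa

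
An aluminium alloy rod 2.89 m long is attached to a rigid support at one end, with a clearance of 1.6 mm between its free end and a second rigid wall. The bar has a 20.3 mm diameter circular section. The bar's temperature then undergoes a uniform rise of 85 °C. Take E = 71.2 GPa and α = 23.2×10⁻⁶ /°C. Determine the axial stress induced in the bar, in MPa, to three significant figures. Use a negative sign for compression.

-101 MPa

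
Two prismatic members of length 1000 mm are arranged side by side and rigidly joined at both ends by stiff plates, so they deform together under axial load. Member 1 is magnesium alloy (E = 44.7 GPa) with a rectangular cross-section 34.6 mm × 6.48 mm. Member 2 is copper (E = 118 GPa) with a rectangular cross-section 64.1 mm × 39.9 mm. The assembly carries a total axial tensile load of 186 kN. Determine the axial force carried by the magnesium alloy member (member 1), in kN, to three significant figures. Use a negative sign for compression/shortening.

A_1 = 224.2 mm².
A_2 = 2558 mm².
Equal strain + equilibrium ⇒ each member carries load in proportion to AE: A₁E₁ = 10020000 N, A₂E₂ = 301800000 N, ΣAE = 311800000 N.
F₁ = P·A₁E₁/ΣAE = 186000·10020000/311800000 = 5978 N.

5.98 kN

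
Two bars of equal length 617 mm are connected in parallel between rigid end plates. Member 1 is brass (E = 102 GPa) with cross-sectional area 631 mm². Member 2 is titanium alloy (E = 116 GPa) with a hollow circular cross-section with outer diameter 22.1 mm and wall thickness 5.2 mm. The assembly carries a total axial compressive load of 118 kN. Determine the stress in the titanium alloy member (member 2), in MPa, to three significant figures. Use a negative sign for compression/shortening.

-142 MPa

A_2 = 276.1 mm².
Equal strain + equilibrium ⇒ each member carries load in proportion to AE: A₁E₁ = 64360000 N, A₂E₂ = 32030000 N, ΣAE = 96390000 N.
σ₂ = P·E₂/ΣAE = -118000·116000/96390000 = -142 MPa.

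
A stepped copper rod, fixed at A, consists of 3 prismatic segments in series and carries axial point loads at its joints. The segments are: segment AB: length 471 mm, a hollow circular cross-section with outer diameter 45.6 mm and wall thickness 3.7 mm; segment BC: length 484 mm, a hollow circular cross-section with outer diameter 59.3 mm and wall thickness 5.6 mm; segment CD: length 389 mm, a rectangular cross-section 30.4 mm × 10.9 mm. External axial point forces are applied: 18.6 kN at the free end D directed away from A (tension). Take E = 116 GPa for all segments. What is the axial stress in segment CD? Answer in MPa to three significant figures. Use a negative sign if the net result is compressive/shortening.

Internal axial forces (sectioning from the free end, tension +): N_CD = 18.6 kN, N_BC = 18.6 kN, N_AB = 18.6 kN.
A_CD = 331.4 mm².
σ_CD = N_CD/A_CD = 18600/331.4 = 56.13 MPa.

56.1 MPa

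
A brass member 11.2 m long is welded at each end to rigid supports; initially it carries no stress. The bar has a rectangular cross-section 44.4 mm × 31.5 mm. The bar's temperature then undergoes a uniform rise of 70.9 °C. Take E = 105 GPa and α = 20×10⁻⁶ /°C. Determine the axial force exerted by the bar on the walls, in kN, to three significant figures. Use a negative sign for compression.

Free thermal expansion αLΔT = 20e-6 · 11200 · 70.9 = 15.88 mm.
The walls impose strain ε = −(15.88)/11200 = -1.4180e-03; σ = Eε = 105000 · -1.4180e-03 = -148.9 MPa.
Wall reaction R = σ·A = -148.9·1399 = -208200 N = -208.2 kN.

-208 kN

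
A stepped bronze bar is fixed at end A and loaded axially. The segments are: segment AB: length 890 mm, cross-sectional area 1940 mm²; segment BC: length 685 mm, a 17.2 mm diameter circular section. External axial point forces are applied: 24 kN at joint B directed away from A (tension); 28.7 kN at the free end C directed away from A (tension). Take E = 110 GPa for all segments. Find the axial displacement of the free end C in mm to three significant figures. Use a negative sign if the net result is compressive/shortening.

Internal axial forces (sectioning from the free end, tension +): N_BC = 28.7 kN, N_AB = 52.7 kN.
A_BC = 232.4 mm².
δ_AB = 52700·890/(1940·110000) = 0.2198 mm
δ_BC = 28700·685/(232.4·110000) = 0.7692 mm
δ = Σδ_i = 0.989 mm.

0.989 mm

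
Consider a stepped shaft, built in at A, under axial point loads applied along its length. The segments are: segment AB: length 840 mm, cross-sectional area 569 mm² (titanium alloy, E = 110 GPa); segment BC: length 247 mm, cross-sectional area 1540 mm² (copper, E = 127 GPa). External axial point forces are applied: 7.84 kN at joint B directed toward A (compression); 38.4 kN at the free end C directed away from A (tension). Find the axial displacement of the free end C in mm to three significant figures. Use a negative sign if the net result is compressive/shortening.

0.459 mm

Internal axial forces (sectioning from the free end, tension +): N_BC = 38.4 kN, N_AB = 30.56 kN.
δ_AB = 30560·840/(569·110000) = 0.4101 mm
δ_BC = 38400·247/(1540·127000) = 0.0485 mm
δ = Σδ_i = 0.4586 mm.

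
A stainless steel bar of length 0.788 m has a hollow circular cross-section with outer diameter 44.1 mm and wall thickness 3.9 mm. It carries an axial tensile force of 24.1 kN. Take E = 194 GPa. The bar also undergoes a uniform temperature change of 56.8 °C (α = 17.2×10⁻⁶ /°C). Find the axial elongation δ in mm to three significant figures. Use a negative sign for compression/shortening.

0.969 mm

A = 492.5 mm².
δ_mech = NL/(AE) = 24100·788/(492.5·194000) = 0.1987 mm.
δ_thermal = αLΔT = 17.2e-6·788·56.8 = 0.7698 mm.
δ = δ_mech + δ_thermal = 0.9686 mm.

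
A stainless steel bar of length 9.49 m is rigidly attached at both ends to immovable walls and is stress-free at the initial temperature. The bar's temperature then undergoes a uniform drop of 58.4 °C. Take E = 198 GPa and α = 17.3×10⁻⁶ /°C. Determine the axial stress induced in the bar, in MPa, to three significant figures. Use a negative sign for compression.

Free thermal expansion αLΔT = 17.3e-6 · 9490 · -58.4 = -9.588 mm.
The walls impose strain ε = −(-9.588)/9490 = 1.0103e-03; σ = Eε = 198000 · 1.0103e-03 = 200 MPa.

200 MPa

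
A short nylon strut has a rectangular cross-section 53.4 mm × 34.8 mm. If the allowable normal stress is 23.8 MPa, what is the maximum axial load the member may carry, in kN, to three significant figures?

A = 1858 mm².
P_max = σ_allow · A = 23.8 · 1858 = 44230 N = 44.23 kN.

44.2 kN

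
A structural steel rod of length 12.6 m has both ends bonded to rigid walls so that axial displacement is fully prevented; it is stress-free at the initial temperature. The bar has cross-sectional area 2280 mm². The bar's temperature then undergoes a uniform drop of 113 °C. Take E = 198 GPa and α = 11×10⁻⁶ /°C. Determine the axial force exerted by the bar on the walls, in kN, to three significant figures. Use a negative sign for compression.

561 kN

Free thermal expansion αLΔT = 11e-6 · 12600 · -113 = -15.66 mm.
The walls impose strain ε = −(-15.66)/12600 = 1.2430e-03; σ = Eε = 198000 · 1.2430e-03 = 246.1 MPa.
Wall reaction R = σ·A = 246.1·2280 = 561100 N = 561.1 kN.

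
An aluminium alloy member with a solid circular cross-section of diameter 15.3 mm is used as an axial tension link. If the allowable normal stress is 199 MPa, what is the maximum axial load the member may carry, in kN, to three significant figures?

36.6 kN

A = 183.9 mm².
P_max = σ_allow · A = 199 · 183.9 = 36590 N = 36.59 kN.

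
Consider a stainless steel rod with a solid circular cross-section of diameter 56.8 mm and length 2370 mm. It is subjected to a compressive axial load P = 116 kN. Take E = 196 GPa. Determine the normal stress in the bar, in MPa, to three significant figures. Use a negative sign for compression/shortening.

-45.8 MPa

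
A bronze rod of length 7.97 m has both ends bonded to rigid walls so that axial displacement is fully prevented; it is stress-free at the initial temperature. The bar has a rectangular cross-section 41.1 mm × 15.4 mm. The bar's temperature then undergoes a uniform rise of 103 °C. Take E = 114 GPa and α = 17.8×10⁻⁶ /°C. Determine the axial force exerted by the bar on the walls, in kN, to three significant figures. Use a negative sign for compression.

-132 kN

Free thermal expansion αLΔT = 17.8e-6 · 7970 · 103 = 14.61 mm.
The walls impose strain ε = −(14.61)/7970 = -1.8334e-03; σ = Eε = 114000 · -1.8334e-03 = -209 MPa.
Wall reaction R = σ·A = -209·632.9 = -132300 N = -132.3 kN.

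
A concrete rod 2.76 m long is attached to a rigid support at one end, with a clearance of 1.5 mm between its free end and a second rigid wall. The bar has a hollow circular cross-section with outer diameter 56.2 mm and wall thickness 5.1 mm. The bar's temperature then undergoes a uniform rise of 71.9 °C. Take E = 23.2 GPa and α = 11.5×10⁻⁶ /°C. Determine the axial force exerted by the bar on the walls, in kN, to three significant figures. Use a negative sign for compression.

Free thermal expansion αLΔT = 11.5e-6 · 2760 · 71.9 = 2.282 mm.
The walls engage after the gap closes; constrained expansion = 2.282 − 1.5 = 0.7821 mm.
The walls impose strain ε = −(0.7821)/2760 = -2.8337e-04; σ = Eε = 23200 · -2.8337e-04 = -6.574 MPa.
Wall reaction R = σ·A = -6.574·818.7 = -5383 N = -5.383 kN.

-5.38 kN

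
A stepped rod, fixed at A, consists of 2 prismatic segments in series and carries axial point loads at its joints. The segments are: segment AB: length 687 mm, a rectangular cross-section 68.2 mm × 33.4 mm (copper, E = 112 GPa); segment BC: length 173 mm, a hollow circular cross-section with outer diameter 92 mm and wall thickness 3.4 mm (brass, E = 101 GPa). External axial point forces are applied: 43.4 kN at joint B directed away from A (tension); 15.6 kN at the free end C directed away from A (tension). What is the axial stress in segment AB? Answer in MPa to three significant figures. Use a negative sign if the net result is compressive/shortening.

25.9 MPa

Internal axial forces (sectioning from the free end, tension +): N_BC = 15.6 kN, N_AB = 59 kN.
A_AB = 2278 mm².
σ_AB = N_AB/A_AB = 59000/2278 = 25.9 MPa.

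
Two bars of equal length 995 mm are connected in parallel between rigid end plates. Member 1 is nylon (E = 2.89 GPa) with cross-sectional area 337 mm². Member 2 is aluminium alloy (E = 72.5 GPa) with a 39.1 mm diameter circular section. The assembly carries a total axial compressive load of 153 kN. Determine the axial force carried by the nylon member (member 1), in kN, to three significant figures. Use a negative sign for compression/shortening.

-1.69 kN

A_2 = 1201 mm².
Equal strain + equilibrium ⇒ each member carries load in proportion to AE: A₁E₁ = 973900 N, A₂E₂ = 87050000 N, ΣAE = 88030000 N.
F₁ = P·A₁E₁/ΣAE = -153000·973900/88030000 = -1693 N.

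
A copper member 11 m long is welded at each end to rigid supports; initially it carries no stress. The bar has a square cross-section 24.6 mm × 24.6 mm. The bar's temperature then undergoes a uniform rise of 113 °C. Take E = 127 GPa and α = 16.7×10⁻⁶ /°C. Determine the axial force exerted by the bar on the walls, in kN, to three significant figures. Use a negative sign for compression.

-145 kN

Free thermal expansion αLΔT = 16.7e-6 · 11000 · 113 = 20.76 mm.
The walls impose strain ε = −(20.76)/11000 = -1.8871e-03; σ = Eε = 127000 · -1.8871e-03 = -239.7 MPa.
Wall reaction R = σ·A = -239.7·605.2 = -145000 N = -145 kN.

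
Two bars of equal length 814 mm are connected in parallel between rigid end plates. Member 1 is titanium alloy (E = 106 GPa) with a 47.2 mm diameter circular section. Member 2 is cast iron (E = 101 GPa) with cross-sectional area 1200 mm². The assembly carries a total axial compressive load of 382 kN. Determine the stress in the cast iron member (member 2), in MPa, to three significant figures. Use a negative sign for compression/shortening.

A_1 = 1750 mm².
Equal strain + equilibrium ⇒ each member carries load in proportion to AE: A₁E₁ = 185500000 N, A₂E₂ = 121200000 N, ΣAE = 306700000 N.
σ₂ = P·E₂/ΣAE = -382000·101000/306700000 = -125.8 MPa.

-126 MPa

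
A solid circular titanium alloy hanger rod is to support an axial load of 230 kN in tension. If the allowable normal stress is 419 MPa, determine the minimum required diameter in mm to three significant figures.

26.4 mm

Required area A ≥ P/σ_allow = 230000/419 = 548.9 mm².
For a solid circular section, d ≥ √(4A/π) = 26.44 mm.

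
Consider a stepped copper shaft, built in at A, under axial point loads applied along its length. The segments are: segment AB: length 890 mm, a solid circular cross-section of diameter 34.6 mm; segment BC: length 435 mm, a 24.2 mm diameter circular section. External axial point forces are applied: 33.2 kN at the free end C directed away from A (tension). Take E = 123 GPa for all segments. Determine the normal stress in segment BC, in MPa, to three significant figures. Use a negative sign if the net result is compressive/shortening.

72.2 MPa

Internal axial forces (sectioning from the free end, tension +): N_BC = 33.2 kN, N_AB = 33.2 kN.
A_BC = 460 mm².
σ_BC = N_BC/A_BC = 33200/460 = 72.18 MPa.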